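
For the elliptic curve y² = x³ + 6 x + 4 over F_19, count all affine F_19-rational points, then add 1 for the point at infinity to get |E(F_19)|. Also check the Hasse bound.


Affine points = {(0, 2), (0, 17), (1, 7), (1, 12), (2, 9), (2, 10), (3, 7), (3, 12), (4, 4), (4, 15), (5, 8), (5, 11), (6, 3), (6, 16), (7, 3), (7, 16), (10, 0), (14, 1), (14, 18), (15, 7), (15, 12), (16, 4), (16, 15), (18, 4), (18, 15)}; affine count = 25; |E(F_19)| = 26.

Discriminant check: Δ ∝ 4a³ + 27b² = 4·6³ + 27·4² = 4·216 + 27·16 ≡ 4 (mod 19). Nonzero ⇒ E is nonsingular.
For each x ∈ F_19, compute rhs = x³ + 6·x + 4 mod 19, then count y ∈ F_19 with y² ≡ rhs.
  x = 0: rhs = 4, matching y values: 2, 17 (2 points).
  x = 1: rhs = 11, matching y values: 7, 12 (2 points).
  x = 2: rhs = 5, matching y values: 9, 10 (2 points).
  x = 3: rhs = 11, matching y values: 7, 12 (2 points).
  x = 4: rhs = 16, matching y values: 4, 15 (2 points).
  x = 5: rhs = 7, matching y values: 8, 11 (2 points).
  x = 6: rhs = 9, matching y values: 3, 16 (2 points).
  x = 7: rhs = 9, matching y values: 3, 16 (2 points).
  x = 8: rhs = 13, matching y values: none (0 points).
  x = 9: rhs = 8, matching y values: none (0 points).
  x = 10: rhs = 0, matching y values: 0 (1 points).
  x = 11: rhs = 14, matching y values: none (0 points).
  x = 12: rhs = 18, matching y values: none (0 points).
  x = 13: rhs = 18, matching y values: none (0 points).
  x = 14: rhs = 1, matching y values: 1, 18 (2 points).
  x = 15: rhs = 11, matching y values: 7, 12 (2 points).
  x = 16: rhs = 16, matching y values: 4, 15 (2 points).
  x = 17: rhs = 3, matching y values: none (0 points).
  x = 18: rhs = 16, matching y values: 4, 15 (2 points).
Total affine count: 25.
Full point count |E(F_19)| = 25 + 1 = 26.
Hasse bound: |26 − (19+1)| = |6| = 6 ≤ 2√19 ≈ 8.7178 ✓.


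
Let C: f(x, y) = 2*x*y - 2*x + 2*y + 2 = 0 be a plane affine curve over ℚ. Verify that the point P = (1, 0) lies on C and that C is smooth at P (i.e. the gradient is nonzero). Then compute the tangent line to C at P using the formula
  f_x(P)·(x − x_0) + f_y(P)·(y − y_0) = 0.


Tangent line at P: -2*x + 4*y + 2 = 0.

Step 1: f(1, 0) = 0, so P lies on C.
Step 2: partial derivatives
  f_x(x, y) = 2*y - 2, f_y(x, y) = 2*x + 2.
  f_x(P) = -2, f_y(P) = 4 (gradient nonzero, so P is smooth).
Step 3: tangent line at P: -2·(x − 1) + 4·(y − 0) = 0.
Expanding: -2*x + 4*y + 2 = 0.


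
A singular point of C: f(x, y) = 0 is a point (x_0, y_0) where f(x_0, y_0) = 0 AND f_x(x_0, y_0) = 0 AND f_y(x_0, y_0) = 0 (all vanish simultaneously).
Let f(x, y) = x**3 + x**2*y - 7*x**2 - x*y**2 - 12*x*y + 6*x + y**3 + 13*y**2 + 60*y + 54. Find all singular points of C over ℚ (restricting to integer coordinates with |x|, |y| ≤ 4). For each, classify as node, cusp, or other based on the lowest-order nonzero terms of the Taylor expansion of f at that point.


Singular points: {(3, -3)}; classification: node.

Compute partial derivatives:
  f_x = 3*x**2 + 2*x*y - 14*x - y**2 - 12*y + 6.
  f_y = x**2 - 2*x*y - 12*x + 3*y**2 + 26*y + 60.
Scan x_0 ∈ {−4, ..., 4}. For each x_0, f_y(x_0, y) is a polynomial in y; find its integer roots y ∈ {−4, ..., 4}, then test f_x and f at those candidates.
  x = -4: f_y(-4, y) = 3*y**2 + 34*y + 124; no integer root y with |y| ≤ 4.
  x = -3: f_y(-3, y) = 3*y**2 + 32*y + 105; no integer root y with |y| ≤ 4.
  x = -2: f_y(-2, y) = 3*y**2 + 30*y + 88; no integer root y with |y| ≤ 4.
  x = -1: f_y(-1, y) = 3*y**2 + 28*y + 73; no integer root y with |y| ≤ 4.
  x = 0: f_y(0, y) = 3*y**2 + 26*y + 60; no integer root y with |y| ≤ 4.
  x = 1: f_y(1, y) = 3*y**2 + 24*y + 49; no integer root y with |y| ≤ 4.
  x = 2: f_y(2, y) = 3*y**2 + 22*y + 40; vanishes at y ∈ {-4}. (2, -4): f_x = 6 ≠ 0.
  x = 3: f_y(3, y) = 3*y**2 + 20*y + 33; vanishes at y ∈ {-3}. (3, -3): f_x = 0, f = 0 — SINGULAR.
  x = 4: f_y(4, y) = 3*y**2 + 18*y + 28; no integer root y with |y| ≤ 4.
Only singular point on the grid: (3, -3).
Classify: substitute x = 3 + u, y = -3 + v and expand: f = u**3 + u**2*v - u**2 - u*v**2 + v**3 + v**2.
No constant or linear terms (consistent with a singular point). Quadratic part: -u**2 + v**2. Cubic part: u**3 + u**2*v - u*v**2 + v**3.
The quadratic part v**2 - u**2 = (v − u)(v + u) splits into two distinct linear factors, so there are two distinct tangent lines y − -3 = ±(x − 3) — this is a node (ordinary double point).
Classification: node.


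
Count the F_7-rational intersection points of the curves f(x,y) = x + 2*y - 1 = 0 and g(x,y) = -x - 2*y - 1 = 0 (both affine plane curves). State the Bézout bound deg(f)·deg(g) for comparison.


Common zeros: ∅; count = 0; Bézout bound = 1.

deg(f) = 1, deg(g) = 1, so Bézout bound = 1.
Scan x ∈ F_7. For each x, list the y ∈ F_7 with f(x, y) ≡ 0 and those with g(x, y) ≡ 0 (mod 7); the common zeros in that column are the intersection.
  x = 0: f ≡ 0 at y ∈ {4}; g ≡ 0 at y ∈ {3}; common: ∅.
  x = 1: f ≡ 0 at y ∈ {0}; g ≡ 0 at y ∈ {6}; common: ∅.
  x = 2: f ≡ 0 at y ∈ {3}; g ≡ 0 at y ∈ {2}; common: ∅.
  x = 3: f ≡ 0 at y ∈ {6}; g ≡ 0 at y ∈ {5}; common: ∅.
  x = 4: f ≡ 0 at y ∈ {2}; g ≡ 0 at y ∈ {1}; common: ∅.
  x = 5: f ≡ 0 at y ∈ {5}; g ≡ 0 at y ∈ {4}; common: ∅.
  x = 6: f ≡ 0 at y ∈ {1}; g ≡ 0 at y ∈ {0}; common: ∅.
Collecting: common zeros = ∅, so the count is 0.
Comparison with the Bézout bound: 0 ≤ 1 = deg(f)·deg(g), as expected for curves with no common component (the affine F_7-count falls short of the bound because intersections may lie at infinity, over extension fields, or carry multiplicity).


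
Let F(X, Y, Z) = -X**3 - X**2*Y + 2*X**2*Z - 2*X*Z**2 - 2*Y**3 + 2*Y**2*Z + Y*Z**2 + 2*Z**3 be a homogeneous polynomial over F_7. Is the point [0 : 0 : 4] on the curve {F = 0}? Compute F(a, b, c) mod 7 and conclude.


F(0,0,4) ≡ 2 (mod 7); P is NOT on the curve.

Evaluate F(0, 0, 4) term-by-term (mod 7).
  -X**3 ↦ -1·0·1·1 = 0
  -X**2*Y ↦ -1·0·0·1 = 0
  2*X**2*Z ↦ 2·0·1·4 = 0
  -2*X*Z**2 ↦ -2·0·1·16 = 0
  -2*Y**3 ↦ -2·1·0·1 = 0
  2*Y**2*Z ↦ 2·1·0·4 = 0
  Y*Z**2 ↦ 1·1·0·16 = 0
  2*Z**3 ↦ 2·1·1·64 = 128
Sum: F(0, 0, 4) = (0) + (0) + (0) + (0) + (0) + (0) + (0) + (128) = 128.
Reducing mod 7: 128 ≡ 2 (mod 7).
Since F(a, b, c) ≡ 2 ≠ 0 (mod 7), P does NOT lie on the curve.


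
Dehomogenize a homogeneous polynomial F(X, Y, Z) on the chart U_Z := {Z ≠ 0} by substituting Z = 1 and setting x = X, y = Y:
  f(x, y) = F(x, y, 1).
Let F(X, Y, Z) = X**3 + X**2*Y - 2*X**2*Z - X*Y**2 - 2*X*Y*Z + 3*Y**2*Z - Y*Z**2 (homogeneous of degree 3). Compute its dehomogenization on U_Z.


f(x, y) = x**3 + x**2*y - 2*x**2 - x*y**2 - 2*x*y + 3*y**2 - y

On U_Z we set Z = 1. Each monomial c·X^i·Y^j·Z^k in F becomes c·x^i·y^j·1^k = c·x^i·y^j.
Substituting Z = 1: F(X, Y, 1) = x**3 + x**2*y - 2*x**2 - x*y**2 - 2*x*y + 3*y**2 - y.
Note: deg(f) ≤ deg(F) = 3; strict inequality happens when F is divisible by Z (lost terms).


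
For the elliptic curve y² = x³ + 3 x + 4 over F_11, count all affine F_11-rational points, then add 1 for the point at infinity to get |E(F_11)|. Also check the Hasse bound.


Affine points = {(0, 2), (0, 9), (4, 5), (4, 6), (5, 1), (5, 10), (7, 4), (7, 7), (8, 1), (8, 10), (9, 1), (9, 10), (10, 0)}; affine count = 13; |E(F_11)| = 14.

Discriminant check: Δ ∝ 4a³ + 27b² = 4·3³ + 27·4² = 4·27 + 27·16 ≡ 1 (mod 11). Nonzero ⇒ E is nonsingular.
For each x ∈ F_11, compute rhs = x³ + 3·x + 4 mod 11, then count y ∈ F_11 with y² ≡ rhs.
  x = 0: rhs = 4, matching y values: 2, 9 (2 points).
  x = 1: rhs = 8, matching y values: none (0 points).
  x = 2: rhs = 7, matching y values: none (0 points).
  x = 3: rhs = 7, matching y values: none (0 points).
  x = 4: rhs = 3, matching y values: 5, 6 (2 points).
  x = 5: rhs = 1, matching y values: 1, 10 (2 points).
  x = 6: rhs = 7, matching y values: none (0 points).
  x = 7: rhs = 5, matching y values: 4, 7 (2 points).
  x = 8: rhs = 1, matching y values: 1, 10 (2 points).
  x = 9: rhs = 1, matching y values: 1, 10 (2 points).
  x = 10: rhs = 0, matching y values: 0 (1 points).
Total affine count: 13.
Full point count |E(F_11)| = 13 + 1 = 14.
Hasse bound: |14 − (11+1)| = |2| = 2 ≤ 2√11 ≈ 6.6332 ✓.


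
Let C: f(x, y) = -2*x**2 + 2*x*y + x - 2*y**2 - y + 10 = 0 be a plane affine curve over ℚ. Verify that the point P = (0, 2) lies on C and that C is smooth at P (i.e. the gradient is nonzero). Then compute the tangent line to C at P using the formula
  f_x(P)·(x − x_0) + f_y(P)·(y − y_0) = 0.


Tangent line at P: 5*x - 9*y + 18 = 0.

Step 1: f(0, 2) = 0, so P lies on C.
Step 2: partial derivatives
  f_x(x, y) = -4*x + 2*y + 1, f_y(x, y) = 2*x - 4*y - 1.
  f_x(P) = 5, f_y(P) = -9 (gradient nonzero, so P is smooth).
Step 3: tangent line at P: 5·(x − 0) + -9·(y − 2) = 0.
Expanding: 5*x - 9*y + 18 = 0.


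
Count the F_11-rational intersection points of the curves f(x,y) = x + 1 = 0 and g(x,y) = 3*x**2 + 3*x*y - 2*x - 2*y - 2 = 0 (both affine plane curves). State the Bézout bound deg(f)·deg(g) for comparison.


Common zeros: {(10, 5)}; count = 1; Bézout bound = 2.

deg(f) = 1, deg(g) = 2, so Bézout bound = 2.
Scan x ∈ F_11. For each x, list the y ∈ F_11 with f(x, y) ≡ 0 and those with g(x, y) ≡ 0 (mod 11); the common zeros in that column are the intersection.
  x = 0: f ≡ 0 at y ∈ ∅; g ≡ 0 at y ∈ {10}; common: ∅.
  x = 1: f ≡ 0 at y ∈ ∅; g ≡ 0 at y ∈ {1}; common: ∅.
  x = 2: f ≡ 0 at y ∈ ∅; g ≡ 0 at y ∈ {4}; common: ∅.
  x = 3: f ≡ 0 at y ∈ ∅; g ≡ 0 at y ∈ {2}; common: ∅.
  x = 4: f ≡ 0 at y ∈ ∅; g ≡ 0 at y ∈ {5}; common: ∅.
  x = 5: f ≡ 0 at y ∈ ∅; g ≡ 0 at y ∈ {7}; common: ∅.
  x = 6: f ≡ 0 at y ∈ ∅; g ≡ 0 at y ∈ {1}; common: ∅.
  x = 7: f ≡ 0 at y ∈ ∅; g ≡ 0 at y ∈ {7}; common: ∅.
  x = 8: f ≡ 0 at y ∈ ∅; g ≡ 0 at y ∈ ∅; common: ∅.
  x = 9: f ≡ 0 at y ∈ ∅; g ≡ 0 at y ∈ {10}; common: ∅.
  x = 10: f ≡ 0 at y ∈ {0, 1, 2, 3, 4, 5, 6, 7, 8, 9, 10}; g ≡ 0 at y ∈ {5}; common: {5}.
Collecting: common zeros = {(10, 5)}, so the count is 1.
Comparison with the Bézout bound: 1 ≤ 2 = deg(f)·deg(g), as expected for curves with no common component (the affine F_11-count falls short of the bound because intersections may lie at infinity, over extension fields, or carry multiplicity).


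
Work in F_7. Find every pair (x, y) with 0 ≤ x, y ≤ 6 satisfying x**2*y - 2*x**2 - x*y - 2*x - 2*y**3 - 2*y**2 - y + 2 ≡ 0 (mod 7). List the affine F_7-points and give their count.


Affine F_7-points: {(1, 1), (1, 2), (1, 3), (3, 1), (4, 3), (4, 4), (4, 6), (5, 6), (6, 4)}; count = 9.

For each of the 49 pairs (x, y) ∈ F_7², evaluate f(x, y) mod 7. Record the zeros.
  x = 0: [0↦2, 1↦4, 2↦4, 3↦4, 4↦6, 5↦5, 6↦3]  zeros at y ∈ ∅
  x = 1: [0↦5, 1↦0, 2↦0, 3↦0, 4↦2, 5↦1, 6↦6]  zeros at y ∈ {1, 2, 3}
  x = 2: [0↦4, 1↦1, 2↦3, 3↦5, 4↦2, 5↦3, 6↦3]  zeros at y ∈ ∅
  x = 3: [0↦6, 1↦0, 2↦6, 3↦5, 4↦6, 5↦4, 6↦1]  zeros at y ∈ {1}
  x = 4: [0↦4, 1↦4, 2↦2, 3↦0, 4↦0, 5↦4, 6↦0]  zeros at y ∈ {3, 4, 6}
  x = 5: [0↦5, 1↦6, 2↦5, 3↦4, 4↦5, 5↦3, 6↦0]  zeros at y ∈ {6}
  x = 6: [0↦2, 1↦6, 2↦1, 3↦3, 4↦0, 5↦1, 6↦1]  zeros at y ∈ {4}
Collecting zeros: affine points = {(1, 1), (1, 2), (1, 3), (3, 1), (4, 3), (4, 4), (4, 6), (5, 6), (6, 4)}.
Total count |C(F_7)_aff| = 9.


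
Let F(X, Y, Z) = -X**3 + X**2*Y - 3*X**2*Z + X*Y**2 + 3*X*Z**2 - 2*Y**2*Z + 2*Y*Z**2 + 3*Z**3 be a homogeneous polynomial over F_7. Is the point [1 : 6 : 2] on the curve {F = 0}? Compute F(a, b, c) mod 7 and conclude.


F(1,6,2) ≡ 3 (mod 7); P is NOT on the curve.

Evaluate F(1, 6, 2) term-by-term (mod 7).
  -X**3 ↦ -1·1·1·1 = -1
  X**2*Y ↦ 1·1·6·1 = 6
  -3*X**2*Z ↦ -3·1·1·2 = -6
  X*Y**2 ↦ 1·1·36·1 = 36
  3*X*Z**2 ↦ 3·1·1·4 = 12
  -2*Y**2*Z ↦ -2·1·36·2 = -144
  2*Y*Z**2 ↦ 2·1·6·4 = 48
  3*Z**3 ↦ 3·1·1·8 = 24
Sum: F(1, 6, 2) = (-1) + (6) + (-6) + (36) + (12) + (-144) + (48) + (24) = -25.
Reducing mod 7: -25 ≡ 3 (mod 7).
Since F(a, b, c) ≡ 3 ≠ 0 (mod 7), P does NOT lie on the curve.


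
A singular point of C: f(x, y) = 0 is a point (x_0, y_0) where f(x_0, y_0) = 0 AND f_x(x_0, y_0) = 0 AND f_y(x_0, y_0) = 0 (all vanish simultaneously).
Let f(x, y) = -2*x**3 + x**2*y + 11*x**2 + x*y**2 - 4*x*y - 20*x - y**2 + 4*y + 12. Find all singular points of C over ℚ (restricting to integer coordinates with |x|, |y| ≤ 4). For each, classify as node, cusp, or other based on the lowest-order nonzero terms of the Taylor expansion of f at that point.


Singular points: {(2, 0)}; classification: node.

Compute partial derivatives:
  f_x = -6*x**2 + 2*x*y + 22*x + y**2 - 4*y - 20.
  f_y = x**2 + 2*x*y - 4*x - 2*y + 4.
Scan x_0 ∈ {−4, ..., 4}. For each x_0, f_y(x_0, y) is a polynomial in y; find its integer roots y ∈ {−4, ..., 4}, then test f_x and f at those candidates.
  x = -4: f_y(-4, y) = 36 - 10*y; no integer root y with |y| ≤ 4.
  x = -3: f_y(-3, y) = 25 - 8*y; no integer root y with |y| ≤ 4.
  x = -2: f_y(-2, y) = 16 - 6*y; no integer root y with |y| ≤ 4.
  x = -1: f_y(-1, y) = 9 - 4*y; no integer root y with |y| ≤ 4.
  x = 0: f_y(0, y) = 4 - 2*y; vanishes at y ∈ {2}. (0, 2): f_x = -24 ≠ 0.
  x = 1: f_y(1, y) = 1; no integer root y with |y| ≤ 4.
  x = 2: f_y(2, y) = 2*y; vanishes at y ∈ {0}. (2, 0): f_x = 0, f = 0 — SINGULAR.
  x = 3: f_y(3, y) = 4*y + 1; no integer root y with |y| ≤ 4.
  x = 4: f_y(4, y) = 6*y + 4; no integer root y with |y| ≤ 4.
Only singular point on the grid: (2, 0).
Classify: substitute x = 2 + u, y = 0 + v and expand: f = -2*u**3 + u**2*v - u**2 + u*v**2 + v**2.
No constant or linear terms (consistent with a singular point). Quadratic part: -u**2 + v**2. Cubic part: -2*u**3 + u**2*v + u*v**2.
The quadratic part v**2 - u**2 = (v − u)(v + u) splits into two distinct linear factors, so there are two distinct tangent lines y − 0 = ±(x − 2) — this is a node (ordinary double point).
Classification: node.


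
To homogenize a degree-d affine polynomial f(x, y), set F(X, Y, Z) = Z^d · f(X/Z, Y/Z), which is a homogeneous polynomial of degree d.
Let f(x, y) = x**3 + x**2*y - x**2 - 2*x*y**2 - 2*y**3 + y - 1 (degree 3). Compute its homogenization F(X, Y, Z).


F(X, Y, Z) = X**3 + X**2*Y - X**2*Z - 2*X*Y**2 - 2*Y**3 + Y*Z**2 - Z**3

deg(f) = 3.
Substitute x = X/Z, y = Y/Z into f, then multiply by Z^3.
  monomial 1·x^3·y^0 ↦ 1·X^3·Y^0·Z^0.
  monomial 1·x^2·y^1 ↦ 1·X^2·Y^1·Z^0.
  monomial -1·x^2·y^0 ↦ -1·X^2·Y^0·Z^1.
  monomial -2·x^1·y^2 ↦ -2·X^1·Y^2·Z^0.
  monomial -2·x^0·y^3 ↦ -2·X^0·Y^3·Z^0.
  monomial 1·x^0·y^1 ↦ 1·X^0·Y^1·Z^2.
  monomial -1·x^0·y^0 ↦ -1·X^0·Y^0·Z^3.
Collecting: F(X, Y, Z) = X**3 + X**2*Y - X**2*Z - 2*X*Y**2 - 2*Y**3 + Y*Z**2 - Z**3.


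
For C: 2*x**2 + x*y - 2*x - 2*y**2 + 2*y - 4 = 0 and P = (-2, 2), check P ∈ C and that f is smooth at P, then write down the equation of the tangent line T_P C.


Tangent line at P: -8*x - 8*y = 0.

Step 1: f(-2, 2) = 0, so P lies on C.
Step 2: partial derivatives
  f_x(x, y) = 4*x + y - 2, f_y(x, y) = x - 4*y + 2.
  f_x(P) = -8, f_y(P) = -8 (gradient nonzero, so P is smooth).
Step 3: tangent line at P: -8·(x − -2) + -8·(y − 2) = 0.
Expanding: -8*x - 8*y = 0.


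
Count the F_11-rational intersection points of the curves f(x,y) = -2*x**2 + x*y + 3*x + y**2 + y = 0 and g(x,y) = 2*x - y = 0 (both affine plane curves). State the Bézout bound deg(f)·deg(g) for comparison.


Common zeros: {(0, 0), (7, 3)}; count = 2; Bézout bound = 2.

deg(f) = 2, deg(g) = 1, so Bézout bound = 2.
Scan x ∈ F_11. For each x, list the y ∈ F_11 with f(x, y) ≡ 0 and those with g(x, y) ≡ 0 (mod 11); the common zeros in that column are the intersection.
  x = 0: f ≡ 0 at y ∈ {0, 10}; g ≡ 0 at y ∈ {0}; common: {0}.
  x = 1: f ≡ 0 at y ∈ {10}; g ≡ 0 at y ∈ {2}; common: ∅.
  x = 2: f ≡ 0 at y ∈ ∅; g ≡ 0 at y ∈ {4}; common: ∅.
  x = 3: f ≡ 0 at y ∈ ∅; g ≡ 0 at y ∈ {6}; common: ∅.
  x = 4: f ≡ 0 at y ∈ ∅; g ≡ 0 at y ∈ {8}; common: ∅.
  x = 5: f ≡ 0 at y ∈ {8}; g ≡ 0 at y ∈ {10}; common: ∅.
  x = 6: f ≡ 0 at y ∈ {7, 8}; g ≡ 0 at y ∈ {1}; common: ∅.
  x = 7: f ≡ 0 at y ∈ {0, 3}; g ≡ 0 at y ∈ {3}; common: {3}.
  x = 8: f ≡ 0 at y ∈ ∅; g ≡ 0 at y ∈ {5}; common: ∅.
  x = 9: f ≡ 0 at y ∈ ∅; g ≡ 0 at y ∈ {7}; common: ∅.
  x = 10: f ≡ 0 at y ∈ {4, 7}; g ≡ 0 at y ∈ {9}; common: ∅.
Collecting: common zeros = {(0, 0), (7, 3)}, so the count is 2.
Comparison with the Bézout bound: 2 ≤ 2 = deg(f)·deg(g), as expected for curves with no common component (the bound is attained).


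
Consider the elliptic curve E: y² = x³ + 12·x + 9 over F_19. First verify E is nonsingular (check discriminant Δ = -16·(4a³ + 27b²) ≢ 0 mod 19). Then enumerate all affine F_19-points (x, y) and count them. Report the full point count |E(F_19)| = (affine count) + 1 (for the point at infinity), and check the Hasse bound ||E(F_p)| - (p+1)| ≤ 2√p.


Affine points = {(0, 3), (0, 16), (4, 8), (4, 11), (5, 2), (5, 17), (8, 3), (8, 16), (11, 3), (11, 16), (12, 0), (13, 5), (13, 14), (15, 7), (15, 12)}; affine count = 15; |E(F_19)| = 16.

Discriminant check: Δ ∝ 4a³ + 27b² = 4·12³ + 27·9² = 4·1728 + 27·81 ≡ 17 (mod 19). Nonzero ⇒ E is nonsingular.
For each x ∈ F_19, compute rhs = x³ + 12·x + 9 mod 19, then count y ∈ F_19 with y² ≡ rhs.
  x = 0: rhs = 9, matching y values: 3, 16 (2 points).
  x = 1: rhs = 3, matching y values: none (0 points).
  x = 2: rhs = 3, matching y values: none (0 points).
  x = 3: rhs = 15, matching y values: none (0 points).
  x = 4: rhs = 7, matching y values: 8, 11 (2 points).
  x = 5: rhs = 4, matching y values: 2, 17 (2 points).
  x = 6: rhs = 12, matching y values: none (0 points).
  x = 7: rhs = 18, matching y values: none (0 points).
  x = 8: rhs = 9, matching y values: 3, 16 (2 points).
  x = 9: rhs = 10, matching y values: none (0 points).
  x = 10: rhs = 8, matching y values: none (0 points).
  x = 11: rhs = 9, matching y values: 3, 16 (2 points).
  x = 12: rhs = 0, matching y values: 0 (1 points).
  x = 13: rhs = 6, matching y values: 5, 14 (2 points).
  x = 14: rhs = 14, matching y values: none (0 points).
  x = 15: rhs = 11, matching y values: 7, 12 (2 points).
  x = 16: rhs = 3, matching y values: none (0 points).
  x = 17: rhs = 15, matching y values: none (0 points).
  x = 18: rhs = 15, matching y values: none (0 points).
Total affine count: 15.
Full point count |E(F_19)| = 15 + 1 = 16.
Hasse bound: |16 − (19+1)| = |-4| = 4 ≤ 2√19 ≈ 8.7178 ✓.


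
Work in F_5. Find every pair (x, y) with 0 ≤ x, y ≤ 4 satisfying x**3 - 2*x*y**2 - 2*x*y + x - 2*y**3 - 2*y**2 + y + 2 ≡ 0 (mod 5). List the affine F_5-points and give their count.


Affine F_5-points: {(0, 2), (1, 2), (2, 3), (4, 0), (4, 2), (4, 3)}; count = 6.

For each of the 25 pairs (x, y) ∈ F_5², evaluate f(x, y) mod 5. Record the zeros.
  x = 0: [0↦2, 1↦4, 2↦0, 3↦3, 4↦1]  zeros at y ∈ {2}
  x = 1: [0↦4, 1↦2, 2↦0, 3↦1, 4↦3]  zeros at y ∈ {2}
  x = 2: [0↦2, 1↦1, 2↦1, 3↦0, 4↦1]  zeros at y ∈ {3}
  x = 3: [0↦2, 1↦2, 2↦4, 3↦1, 4↦1]  zeros at y ∈ ∅
  x = 4: [0↦0, 1↦1, 2↦0, 3↦0, 4↦4]  zeros at y ∈ {0, 2, 3}
Collecting zeros: affine points = {(0, 2), (1, 2), (2, 3), (4, 0), (4, 2), (4, 3)}.
Total count |C(F_5)_aff| = 6.


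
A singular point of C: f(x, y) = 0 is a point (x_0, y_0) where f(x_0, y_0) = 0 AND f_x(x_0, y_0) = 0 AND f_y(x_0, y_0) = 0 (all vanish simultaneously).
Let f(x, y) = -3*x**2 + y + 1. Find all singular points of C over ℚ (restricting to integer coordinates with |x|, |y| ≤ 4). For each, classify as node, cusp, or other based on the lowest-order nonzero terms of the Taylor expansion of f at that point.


No singular points in the scanned grid; C is smooth there.

Compute partial derivatives:
  f_x = -6*x.
  f_y = 1.
f_y = 1 is a nonzero constant, so f_y never vanishes: no point (x, y) can satisfy f = f_x = f_y = 0. In particular no (x, y) ∈ {−4, ..., 4}² is singular; the curve is smooth.


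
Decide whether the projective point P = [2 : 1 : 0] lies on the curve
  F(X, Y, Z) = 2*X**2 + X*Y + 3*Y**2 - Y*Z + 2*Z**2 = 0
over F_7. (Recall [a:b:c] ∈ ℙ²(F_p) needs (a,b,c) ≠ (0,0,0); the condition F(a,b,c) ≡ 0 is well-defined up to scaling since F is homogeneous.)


F(2,1,0) ≡ 6 (mod 7); P is NOT on the curve.

Evaluate F(2, 1, 0) term-by-term (mod 7).
  2*X**2 ↦ 2·4·1·1 = 8
  X*Y ↦ 1·2·1·1 = 2
  3*Y**2 ↦ 3·1·1·1 = 3
  -Y*Z ↦ -1·1·1·0 = 0
  2*Z**2 ↦ 2·1·1·0 = 0
Sum: F(2, 1, 0) = (8) + (2) + (3) + (0) + (0) = 13.
Reducing mod 7: 13 ≡ 6 (mod 7).
Since F(a, b, c) ≡ 6 ≠ 0 (mod 7), P does NOT lie on the curve.


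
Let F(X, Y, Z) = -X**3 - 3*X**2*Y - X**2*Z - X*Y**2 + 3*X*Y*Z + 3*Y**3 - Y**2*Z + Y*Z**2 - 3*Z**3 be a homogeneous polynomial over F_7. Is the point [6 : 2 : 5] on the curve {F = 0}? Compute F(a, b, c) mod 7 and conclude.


F(6,2,5) ≡ 0 (mod 7); P is on the curve.

Evaluate F(6, 2, 5) term-by-term (mod 7).
  -X**3 ↦ -1·216·1·1 = -216
  -3*X**2*Y ↦ -3·36·2·1 = -216
  -X**2*Z ↦ -1·36·1·5 = -180
  -X*Y**2 ↦ -1·6·4·1 = -24
  3*X*Y*Z ↦ 3·6·2·5 = 180
  3*Y**3 ↦ 3·1·8·1 = 24
  -Y**2*Z ↦ -1·1·4·5 = -20
  Y*Z**2 ↦ 1·1·2·25 = 50
  -3*Z**3 ↦ -3·1·1·125 = -375
Sum: F(6, 2, 5) = (-216) + (-216) + (-180) + (-24) + (180) + (24) + (-20) + (50) + (-375) = -777.
Reducing mod 7: -777 ≡ 0 (mod 7).
Since F(a, b, c) ≡ 0 (mod 7), P lies on the curve.


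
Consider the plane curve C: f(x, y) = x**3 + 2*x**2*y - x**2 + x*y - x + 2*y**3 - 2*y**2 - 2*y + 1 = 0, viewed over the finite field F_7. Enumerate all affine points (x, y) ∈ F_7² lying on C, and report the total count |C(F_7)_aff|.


Affine F_7-points: {(1, 0), (2, 3), (3, 1), (3, 6), (4, 6), (5, 2), (6, 0)}; count = 7.

For each of the 49 pairs (x, y) ∈ F_7², evaluate f(x, y) mod 7. Record the zeros.
  x = 0: [0↦1, 1↦6, 2↦5, 3↦3, 4↦5, 5↦2, 6↦6]  zeros at y ∈ ∅
  x = 1: [0↦0, 1↦1, 2↦3, 3↦4, 4↦2, 5↦2, 6↦2]  zeros at y ∈ {0}
  x = 2: [0↦3, 1↦4, 2↦6, 3↦0, 4↦5, 5↦5, 6↦5]  zeros at y ∈ {3}
  x = 3: [0↦2, 1↦0, 2↦6, 3↦4, 4↦6, 5↦3, 6↦0]  zeros at y ∈ {1, 6}
  x = 4: [0↦3, 1↦2, 2↦2, 3↦1, 4↦4, 5↦2, 6↦0]  zeros at y ∈ {6}
  x = 5: [0↦5, 1↦2, 2↦0, 3↦4, 4↦5, 5↦1, 6↦4]  zeros at y ∈ {2}
  x = 6: [0↦0, 1↦6, 2↦6, 3↦5, 4↦1, 5↦6, 6↦4]  zeros at y ∈ {0}
Collecting zeros: affine points = {(1, 0), (2, 3), (3, 1), (3, 6), (4, 6), (5, 2), (6, 0)}.
Total count |C(F_7)_aff| = 7.


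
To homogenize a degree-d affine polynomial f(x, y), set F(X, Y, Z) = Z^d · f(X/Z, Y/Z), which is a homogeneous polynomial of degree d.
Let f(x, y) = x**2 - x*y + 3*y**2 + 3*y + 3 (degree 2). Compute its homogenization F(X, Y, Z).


F(X, Y, Z) = X**2 - X*Y + 3*Y**2 + 3*Y*Z + 3*Z**2

deg(f) = 2.
Substitute x = X/Z, y = Y/Z into f, then multiply by Z^2.
  monomial 1·x^2·y^0 ↦ 1·X^2·Y^0·Z^0.
  monomial -1·x^1·y^1 ↦ -1·X^1·Y^1·Z^0.
  monomial 3·x^0·y^2 ↦ 3·X^0·Y^2·Z^0.
  monomial 3·x^0·y^1 ↦ 3·X^0·Y^1·Z^1.
  monomial 3·x^0·y^0 ↦ 3·X^0·Y^0·Z^2.
Collecting: F(X, Y, Z) = X**2 - X*Y + 3*Y**2 + 3*Y*Z + 3*Z**2.


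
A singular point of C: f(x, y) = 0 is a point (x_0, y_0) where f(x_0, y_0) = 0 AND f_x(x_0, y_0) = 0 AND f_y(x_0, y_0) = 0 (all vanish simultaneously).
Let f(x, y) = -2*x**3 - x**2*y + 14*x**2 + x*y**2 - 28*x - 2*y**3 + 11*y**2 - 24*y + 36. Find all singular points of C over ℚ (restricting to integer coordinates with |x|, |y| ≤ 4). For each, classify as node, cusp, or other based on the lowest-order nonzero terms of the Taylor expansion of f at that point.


Singular points: {(2, 2)}; classification: cusp.

Compute partial derivatives:
  f_x = -6*x**2 - 2*x*y + 28*x + y**2 - 28.
  f_y = -x**2 + 2*x*y - 6*y**2 + 22*y - 24.
Scan x_0 ∈ {−4, ..., 4}. For each x_0, f_y(x_0, y) is a polynomial in y; find its integer roots y ∈ {−4, ..., 4}, then test f_x and f at those candidates.
  x = -4: f_y(-4, y) = -6*y**2 + 14*y - 40; no integer root y with |y| ≤ 4.
  x = -3: f_y(-3, y) = -6*y**2 + 16*y - 33; no integer root y with |y| ≤ 4.
  x = -2: f_y(-2, y) = -6*y**2 + 18*y - 28; no integer root y with |y| ≤ 4.
  x = -1: f_y(-1, y) = -6*y**2 + 20*y - 25; no integer root y with |y| ≤ 4.
  x = 0: f_y(0, y) = -6*y**2 + 22*y - 24; no integer root y with |y| ≤ 4.
  x = 1: f_y(1, y) = -6*y**2 + 24*y - 25; no integer root y with |y| ≤ 4.
  x = 2: f_y(2, y) = -6*y**2 + 26*y - 28; vanishes at y ∈ {2}. (2, 2): f_x = 0, f = 0 — SINGULAR.
  x = 3: f_y(3, y) = -6*y**2 + 28*y - 33; no integer root y with |y| ≤ 4.
  x = 4: f_y(4, y) = -6*y**2 + 30*y - 40; no integer root y with |y| ≤ 4.
Only singular point on the grid: (2, 2).
Classify: substitute x = 2 + u, y = 2 + v and expand: f = -2*u**3 - u**2*v + u*v**2 - 2*v**3 + v**2.
No constant or linear terms (consistent with a singular point). Quadratic part: v**2. Cubic part: -2*u**3 - u**2*v + u*v**2 - 2*v**3.
The quadratic part v**2 is a perfect square, so there is a single (double) tangent line v = 0, i.e. y = 2. Restricting the cubic part to that line (v = 0) leaves -2*u**3 ≠ 0, so f is not divisible by v and the branch is v² ≈ 2*u**3 to lowest order — this is a cusp.
Classification: cusp.


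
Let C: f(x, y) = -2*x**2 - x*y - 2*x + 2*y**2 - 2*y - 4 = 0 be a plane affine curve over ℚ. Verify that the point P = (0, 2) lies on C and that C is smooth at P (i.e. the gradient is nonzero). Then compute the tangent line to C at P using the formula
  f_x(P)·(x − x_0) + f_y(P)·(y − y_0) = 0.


Tangent line at P: -4*x + 6*y - 12 = 0.

Step 1: f(0, 2) = 0, so P lies on C.
Step 2: partial derivatives
  f_x(x, y) = -4*x - y - 2, f_y(x, y) = -x + 4*y - 2.
  f_x(P) = -4, f_y(P) = 6 (gradient nonzero, so P is smooth).
Step 3: tangent line at P: -4·(x − 0) + 6·(y − 2) = 0.
Expanding: -4*x + 6*y - 12 = 0.


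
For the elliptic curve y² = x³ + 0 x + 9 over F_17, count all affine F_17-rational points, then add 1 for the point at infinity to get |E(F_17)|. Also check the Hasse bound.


Affine points = {(0, 3), (0, 14), (2, 0), (3, 6), (3, 11), (5, 7), (5, 10), (6, 2), (6, 15), (13, 8), (13, 9), (14, 4), (14, 13), (15, 1), (15, 16), (16, 5), (16, 12)}; affine count = 17; |E(F_17)| = 18.

Discriminant check: Δ ∝ 4a³ + 27b² = 4·0³ + 27·9² = 4·0 + 27·81 ≡ 11 (mod 17). Nonzero ⇒ E is nonsingular.
For each x ∈ F_17, compute rhs = x³ + 0·x + 9 mod 17, then count y ∈ F_17 with y² ≡ rhs.
  x = 0: rhs = 9, matching y values: 3, 14 (2 points).
  x = 1: rhs = 10, matching y values: none (0 points).
  x = 2: rhs = 0, matching y values: 0 (1 points).
  x = 3: rhs = 2, matching y values: 6, 11 (2 points).
  x = 4: rhs = 5, matching y values: none (0 points).
  x = 5: rhs = 15, matching y values: 7, 10 (2 points).
  x = 6: rhs = 4, matching y values: 2, 15 (2 points).
  x = 7: rhs = 12, matching y values: none (0 points).
  x = 8: rhs = 11, matching y values: none (0 points).
  x = 9: rhs = 7, matching y values: none (0 points).
  x = 10: rhs = 6, matching y values: none (0 points).
  x = 11: rhs = 14, matching y values: none (0 points).
  x = 12: rhs = 3, matching y values: none (0 points).
  x = 13: rhs = 13, matching y values: 8, 9 (2 points).
  x = 14: rhs = 16, matching y values: 4, 13 (2 points).
  x = 15: rhs = 1, matching y values: 1, 16 (2 points).
  x = 16: rhs = 8, matching y values: 5, 12 (2 points).
Total affine count: 17.
Full point count |E(F_17)| = 17 + 1 = 18.
Hasse bound: |18 − (17+1)| = |0| = 0 ≤ 2√17 ≈ 8.2462 ✓.


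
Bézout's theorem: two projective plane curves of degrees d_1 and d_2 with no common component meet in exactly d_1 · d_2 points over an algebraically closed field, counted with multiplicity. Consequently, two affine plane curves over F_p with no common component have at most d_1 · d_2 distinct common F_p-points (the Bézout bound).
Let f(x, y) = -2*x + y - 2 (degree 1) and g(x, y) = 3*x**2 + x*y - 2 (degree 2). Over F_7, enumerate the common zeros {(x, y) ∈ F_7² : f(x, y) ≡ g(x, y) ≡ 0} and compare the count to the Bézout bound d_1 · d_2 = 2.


Common zeros: {(3, 1), (5, 5)}; count = 2; Bézout bound = 2.

deg(f) = 1, deg(g) = 2, so Bézout bound = 2.
Scan x ∈ F_7. For each x, list the y ∈ F_7 with f(x, y) ≡ 0 and those with g(x, y) ≡ 0 (mod 7); the common zeros in that column are the intersection.
  x = 0: f ≡ 0 at y ∈ {2}; g ≡ 0 at y ∈ ∅; common: ∅.
  x = 1: f ≡ 0 at y ∈ {4}; g ≡ 0 at y ∈ {6}; common: ∅.
  x = 2: f ≡ 0 at y ∈ {6}; g ≡ 0 at y ∈ {2}; common: ∅.
  x = 3: f ≡ 0 at y ∈ {1}; g ≡ 0 at y ∈ {1}; common: {1}.
  x = 4: f ≡ 0 at y ∈ {3}; g ≡ 0 at y ∈ {6}; common: ∅.
  x = 5: f ≡ 0 at y ∈ {5}; g ≡ 0 at y ∈ {5}; common: {5}.
  x = 6: f ≡ 0 at y ∈ {0}; g ≡ 0 at y ∈ {1}; common: ∅.
Collecting: common zeros = {(3, 1), (5, 5)}, so the count is 2.
Comparison with the Bézout bound: 2 ≤ 2 = deg(f)·deg(g), as expected for curves with no common component (the bound is attained).


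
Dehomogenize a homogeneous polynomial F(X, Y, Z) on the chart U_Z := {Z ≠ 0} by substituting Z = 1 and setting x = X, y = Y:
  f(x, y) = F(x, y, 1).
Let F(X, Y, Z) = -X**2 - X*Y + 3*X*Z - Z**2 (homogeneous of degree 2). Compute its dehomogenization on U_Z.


f(x, y) = -x**2 - x*y + 3*x - 1

On U_Z we set Z = 1. Each monomial c·X^i·Y^j·Z^k in F becomes c·x^i·y^j·1^k = c·x^i·y^j.
Substituting Z = 1: F(X, Y, 1) = -x**2 - x*y + 3*x - 1.
Note: deg(f) ≤ deg(F) = 2; strict inequality happens when F is divisible by Z (lost terms).


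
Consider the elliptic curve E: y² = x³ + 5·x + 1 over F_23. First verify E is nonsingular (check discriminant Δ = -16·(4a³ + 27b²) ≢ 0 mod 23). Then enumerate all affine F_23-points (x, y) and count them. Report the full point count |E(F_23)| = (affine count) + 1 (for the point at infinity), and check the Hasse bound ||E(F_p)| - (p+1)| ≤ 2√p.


Affine points = {(0, 1), (0, 22), (4, 4), (4, 19), (5, 6), (5, 17), (8, 1), (8, 22), (9, 4), (9, 19), (10, 4), (10, 19), (12, 8), (12, 15), (13, 3), (13, 20), (14, 3), (14, 20), (15, 1), (15, 22), (17, 10), (17, 13), (18, 9), (18, 14), (19, 3), (19, 20), (21, 11), (21, 12), (22, 8), (22, 15)}; affine count = 30; |E(F_23)| = 31.

Discriminant check: Δ ∝ 4a³ + 27b² = 4·5³ + 27·1² = 4·125 + 27·1 ≡ 21 (mod 23). Nonzero ⇒ E is nonsingular.
For each x ∈ F_23, compute rhs = x³ + 5·x + 1 mod 23, then count y ∈ F_23 with y² ≡ rhs.
  x = 0: rhs = 1, matching y values: 1, 22 (2 points).
  x = 1: rhs = 7, matching y values: none (0 points).
  x = 2: rhs = 19, matching y values: none (0 points).
  x = 3: rhs = 20, matching y values: none (0 points).
  x = 4: rhs = 16, matching y values: 4, 19 (2 points).
  x = 5: rhs = 13, matching y values: 6, 17 (2 points).
  x = 6: rhs = 17, matching y values: none (0 points).
  x = 7: rhs = 11, matching y values: none (0 points).
  x = 8: rhs = 1, matching y values: 1, 22 (2 points).
  x = 9: rhs = 16, matching y values: 4, 19 (2 points).
  x = 10: rhs = 16, matching y values: 4, 19 (2 points).
  x = 11: rhs = 7, matching y values: none (0 points).
  x = 12: rhs = 18, matching y values: 8, 15 (2 points).
  x = 13: rhs = 9, matching y values: 3, 20 (2 points).
  x = 14: rhs = 9, matching y values: 3, 20 (2 points).
  x = 15: rhs = 1, matching y values: 1, 22 (2 points).
  x = 16: rhs = 14, matching y values: none (0 points).
  x = 17: rhs = 8, matching y values: 10, 13 (2 points).
  x = 18: rhs = 12, matching y values: 9, 14 (2 points).
  x = 19: rhs = 9, matching y values: 3, 20 (2 points).
  x = 20: rhs = 5, matching y values: none (0 points).
  x = 21: rhs = 6, matching y values: 11, 12 (2 points).
  x = 22: rhs = 18, matching y values: 8, 15 (2 points).
Total affine count: 30.
Full point count |E(F_23)| = 30 + 1 = 31.
Hasse bound: |31 − (23+1)| = |7| = 7 ≤ 2√23 ≈ 9.5917 ✓.


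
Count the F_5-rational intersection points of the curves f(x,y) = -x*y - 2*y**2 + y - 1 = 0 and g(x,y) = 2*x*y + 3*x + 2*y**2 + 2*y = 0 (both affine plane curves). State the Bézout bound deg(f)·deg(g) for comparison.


Common zeros: {(4, 2)}; count = 1; Bézout bound = 4.

deg(f) = 2, deg(g) = 2, so Bézout bound = 4.
Scan x ∈ F_5. For each x, list the y ∈ F_5 with f(x, y) ≡ 0 and those with g(x, y) ≡ 0 (mod 5); the common zeros in that column are the intersection.
  x = 0: f ≡ 0 at y ∈ ∅; g ≡ 0 at y ∈ {0, 4}; common: ∅.
  x = 1: f ≡ 0 at y ∈ ∅; g ≡ 0 at y ∈ ∅; common: ∅.
  x = 2: f ≡ 0 at y ∈ ∅; g ≡ 0 at y ∈ ∅; common: ∅.
  x = 3: f ≡ 0 at y ∈ {1, 3}; g ≡ 0 at y ∈ ∅; common: ∅.
  x = 4: f ≡ 0 at y ∈ {2, 4}; g ≡ 0 at y ∈ {2, 3}; common: {2}.
Collecting: common zeros = {(4, 2)}, so the count is 1.
Comparison with the Bézout bound: 1 ≤ 4 = deg(f)·deg(g), as expected for curves with no common component (the affine F_5-count falls short of the bound because intersections may lie at infinity, over extension fields, or carry multiplicity).


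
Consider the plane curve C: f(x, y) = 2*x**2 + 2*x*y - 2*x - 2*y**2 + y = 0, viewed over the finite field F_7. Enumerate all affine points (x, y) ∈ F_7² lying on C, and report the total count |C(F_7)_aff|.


Affine F_7-points: {(0, 0), (0, 4), (1, 0), (1, 5), (2, 1), (2, 5), (4, 4), (5, 1)}; count = 8.

For each of the 49 pairs (x, y) ∈ F_7², evaluate f(x, y) mod 7. Record the zeros.
  x = 0: [0↦0, 1↦6, 2↦1, 3↦6, 4↦0, 5↦4, 6↦4]  zeros at y ∈ {0, 4}
  x = 1: [0↦0, 1↦1, 2↦5, 3↦5, 4↦1, 5↦0, 6↦2]  zeros at y ∈ {0, 5}
  x = 2: [0↦4, 1↦0, 2↦6, 3↦1, 4↦6, 5↦0, 6↦4]  zeros at y ∈ {1, 5}
  x = 3: [0↦5, 1↦3, 2↦4, 3↦1, 4↦1, 5↦4, 6↦3]  zeros at y ∈ ∅
  x = 4: [0↦3, 1↦3, 2↦6, 3↦5, 4↦0, 5↦5, 6↦6]  zeros at y ∈ {4}
  x = 5: [0↦5, 1↦0, 2↦5, 3↦6, 4↦3, 5↦3, 6↦6]  zeros at y ∈ {1}
  x = 6: [0↦4, 1↦1, 2↦1, 3↦4, 4↦3, 5↦5, 6↦3]  zeros at y ∈ ∅
Collecting zeros: affine points = {(0, 0), (0, 4), (1, 0), (1, 5), (2, 1), (2, 5), (4, 4), (5, 1)}.
Total count |C(F_7)_aff| = 8.


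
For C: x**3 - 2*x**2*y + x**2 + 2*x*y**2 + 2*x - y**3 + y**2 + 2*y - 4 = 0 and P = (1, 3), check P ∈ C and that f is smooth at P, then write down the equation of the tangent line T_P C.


Tangent line at P: 13*x - 9*y + 14 = 0.

Step 1: f(1, 3) = 0, so P lies on C.
Step 2: partial derivatives
  f_x(x, y) = 3*x**2 - 4*x*y + 2*x + 2*y**2 + 2, f_y(x, y) = -2*x**2 + 4*x*y - 3*y**2 + 2*y + 2.
  f_x(P) = 13, f_y(P) = -9 (gradient nonzero, so P is smooth).
Step 3: tangent line at P: 13·(x − 1) + -9·(y − 3) = 0.
Expanding: 13*x - 9*y + 14 = 0.


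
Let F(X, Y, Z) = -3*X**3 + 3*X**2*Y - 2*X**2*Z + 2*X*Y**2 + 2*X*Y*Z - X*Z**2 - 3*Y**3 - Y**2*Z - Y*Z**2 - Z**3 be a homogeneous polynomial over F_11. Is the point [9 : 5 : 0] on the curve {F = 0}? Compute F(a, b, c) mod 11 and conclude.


F(9,5,0) ≡ 5 (mod 11); P is NOT on the curve.

Evaluate F(9, 5, 0) term-by-term (mod 11).
  -3*X**3 ↦ -3·729·1·1 = -2187
  3*X**2*Y ↦ 3·81·5·1 = 1215
  -2*X**2*Z ↦ -2·81·1·0 = 0
  2*X*Y**2 ↦ 2·9·25·1 = 450
  2*X*Y*Z ↦ 2·9·5·0 = 0
  -X*Z**2 ↦ -1·9·1·0 = 0
  -3*Y**3 ↦ -3·1·125·1 = -375
  -Y**2*Z ↦ -1·1·25·0 = 0
  -Y*Z**2 ↦ -1·1·5·0 = 0
  -Z**3 ↦ -1·1·1·0 = 0
Sum: F(9, 5, 0) = (-2187) + (1215) + (0) + (450) + (0) + (0) + (-375) + (0) + (0) + (0) = -897.
Reducing mod 11: -897 ≡ 5 (mod 11).
Since F(a, b, c) ≡ 5 ≠ 0 (mod 11), P does NOT lie on the curve.


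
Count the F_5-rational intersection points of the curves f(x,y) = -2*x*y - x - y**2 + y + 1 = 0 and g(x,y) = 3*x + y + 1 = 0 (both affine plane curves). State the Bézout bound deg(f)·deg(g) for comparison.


Common zeros: ∅; count = 0; Bézout bound = 2.

deg(f) = 2, deg(g) = 1, so Bézout bound = 2.
Scan x ∈ F_5. For each x, list the y ∈ F_5 with f(x, y) ≡ 0 and those with g(x, y) ≡ 0 (mod 5); the common zeros in that column are the intersection.
  x = 0: f ≡ 0 at y ∈ {3}; g ≡ 0 at y ∈ {4}; common: ∅.
  x = 1: f ≡ 0 at y ∈ {0, 4}; g ≡ 0 at y ∈ {1}; common: ∅.
  x = 2: f ≡ 0 at y ∈ {1}; g ≡ 0 at y ∈ {3}; common: ∅.
  x = 3: f ≡ 0 at y ∈ ∅; g ≡ 0 at y ∈ {0}; common: ∅.
  x = 4: f ≡ 0 at y ∈ ∅; g ≡ 0 at y ∈ {2}; common: ∅.
Collecting: common zeros = ∅, so the count is 0.
Comparison with the Bézout bound: 0 ≤ 2 = deg(f)·deg(g), as expected for curves with no common component (the affine F_5-count falls short of the bound because intersections may lie at infinity, over extension fields, or carry multiplicity).


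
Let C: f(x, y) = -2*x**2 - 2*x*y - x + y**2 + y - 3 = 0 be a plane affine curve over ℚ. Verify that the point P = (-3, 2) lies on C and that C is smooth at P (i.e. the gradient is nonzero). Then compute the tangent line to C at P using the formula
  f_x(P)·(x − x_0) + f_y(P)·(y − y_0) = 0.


Tangent line at P: 7*x + 11*y - 1 = 0.

Step 1: f(-3, 2) = 0, so P lies on C.
Step 2: partial derivatives
  f_x(x, y) = -4*x - 2*y - 1, f_y(x, y) = -2*x + 2*y + 1.
  f_x(P) = 7, f_y(P) = 11 (gradient nonzero, so P is smooth).
Step 3: tangent line at P: 7·(x − -3) + 11·(y − 2) = 0.
Expanding: 7*x + 11*y - 1 = 0.


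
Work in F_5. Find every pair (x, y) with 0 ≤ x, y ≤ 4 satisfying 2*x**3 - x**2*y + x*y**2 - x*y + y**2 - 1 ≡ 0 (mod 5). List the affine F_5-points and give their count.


Affine F_5-points: {(0, 1), (0, 4), (1, 2), (1, 4), (2, 0), (2, 2), (3, 1), (3, 2)}; count = 8.

For each of the 25 pairs (x, y) ∈ F_5², evaluate f(x, y) mod 5. Record the zeros.
  x = 0: [0↦4, 1↦0, 2↦3, 3↦3, 4↦0]  zeros at y ∈ {1, 4}
  x = 1: [0↦1, 1↦1, 2↦0, 3↦3, 4↦0]  zeros at y ∈ {2, 4}
  x = 2: [0↦0, 1↦2, 2↦0, 3↦4, 4↦4]  zeros at y ∈ {0, 2}
  x = 3: [0↦3, 1↦0, 2↦0, 3↦3, 4↦4]  zeros at y ∈ {1, 2}
  x = 4: [0↦2, 1↦2, 2↦2, 3↦2, 4↦2]  zeros at y ∈ ∅
Collecting zeros: affine points = {(0, 1), (0, 4), (1, 2), (1, 4), (2, 0), (2, 2), (3, 1), (3, 2)}.
Total count |C(F_5)_aff| = 8.


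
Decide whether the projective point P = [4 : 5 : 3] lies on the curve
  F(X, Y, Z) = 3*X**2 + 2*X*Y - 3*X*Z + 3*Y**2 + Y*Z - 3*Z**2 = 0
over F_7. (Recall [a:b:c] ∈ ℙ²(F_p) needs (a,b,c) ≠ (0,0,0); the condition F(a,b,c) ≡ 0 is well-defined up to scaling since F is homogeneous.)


F(4,5,3) ≡ 3 (mod 7); P is NOT on the curve.

Evaluate F(4, 5, 3) term-by-term (mod 7).
  3*X**2 ↦ 3·16·1·1 = 48
  2*X*Y ↦ 2·4·5·1 = 40
  -3*X*Z ↦ -3·4·1·3 = -36
  3*Y**2 ↦ 3·1·25·1 = 75
  Y*Z ↦ 1·1·5·3 = 15
  -3*Z**2 ↦ -3·1·1·9 = -27
Sum: F(4, 5, 3) = (48) + (40) + (-36) + (75) + (15) + (-27) = 115.
Reducing mod 7: 115 ≡ 3 (mod 7).
Since F(a, b, c) ≡ 3 ≠ 0 (mod 7), P does NOT lie on the curve.


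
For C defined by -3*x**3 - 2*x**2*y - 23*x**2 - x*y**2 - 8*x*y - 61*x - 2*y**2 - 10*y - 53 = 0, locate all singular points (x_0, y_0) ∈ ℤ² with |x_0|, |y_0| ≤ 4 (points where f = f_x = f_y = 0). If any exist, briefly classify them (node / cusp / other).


Singular points: {(-3, 2)}; classification: cusp.

Compute partial derivatives:
  f_x = -9*x**2 - 4*x*y - 46*x - y**2 - 8*y - 61.
  f_y = -2*x**2 - 2*x*y - 8*x - 4*y - 10.
Scan x_0 ∈ {−4, ..., 4}. For each x_0, f_y(x_0, y) is a polynomial in y; find its integer roots y ∈ {−4, ..., 4}, then test f_x and f at those candidates.
  x = -4: f_y(-4, y) = 4*y - 10; no integer root y with |y| ≤ 4.
  x = -3: f_y(-3, y) = 2*y - 4; vanishes at y ∈ {2}. (-3, 2): f_x = 0, f = 0 — SINGULAR.
  x = -2: f_y(-2, y) = -2; no integer root y with |y| ≤ 4.
  x = -1: f_y(-1, y) = -2*y - 4; vanishes at y ∈ {-2}. (-1, -2): f_x = -20 ≠ 0.
  x = 0: f_y(0, y) = -4*y - 10; no integer root y with |y| ≤ 4.
  x = 1: f_y(1, y) = -6*y - 20; no integer root y with |y| ≤ 4.
  x = 2: f_y(2, y) = -8*y - 34; no integer root y with |y| ≤ 4.
  x = 3: f_y(3, y) = -10*y - 52; no integer root y with |y| ≤ 4.
  x = 4: f_y(4, y) = -12*y - 74; no integer root y with |y| ≤ 4.
Only singular point on the grid: (-3, 2).
Classify: substitute x = -3 + u, y = 2 + v and expand: f = -3*u**3 - 2*u**2*v - u*v**2 + v**2.
No constant or linear terms (consistent with a singular point). Quadratic part: v**2. Cubic part: -3*u**3 - 2*u**2*v - u*v**2.
The quadratic part v**2 is a perfect square, so there is a single (double) tangent line v = 0, i.e. y = 2. Restricting the cubic part to that line (v = 0) leaves -3*u**3 ≠ 0, so f is not divisible by v and the branch is v² ≈ 3*u**3 to lowest order — this is a cusp.
Classification: cusp.
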